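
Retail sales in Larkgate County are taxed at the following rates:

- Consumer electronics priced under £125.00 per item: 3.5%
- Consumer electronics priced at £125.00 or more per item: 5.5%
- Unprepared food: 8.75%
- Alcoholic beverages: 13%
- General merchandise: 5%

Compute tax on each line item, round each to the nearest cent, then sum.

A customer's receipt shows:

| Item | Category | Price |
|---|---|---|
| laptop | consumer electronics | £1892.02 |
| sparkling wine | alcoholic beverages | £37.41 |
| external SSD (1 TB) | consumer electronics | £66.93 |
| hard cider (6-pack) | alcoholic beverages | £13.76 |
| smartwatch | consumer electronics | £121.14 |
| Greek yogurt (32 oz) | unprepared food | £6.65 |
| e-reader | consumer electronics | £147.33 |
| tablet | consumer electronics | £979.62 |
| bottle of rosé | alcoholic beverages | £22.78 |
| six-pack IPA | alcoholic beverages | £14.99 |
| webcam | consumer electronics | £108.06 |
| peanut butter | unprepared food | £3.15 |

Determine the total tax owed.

£188.82

Laptop £1892.02: consumer electronics, £125.00 or more → 5.5% → £104.06
Sparkling wine £37.41: alcoholic beverages → 13% → £4.86
External SSD (1 TB) £66.93: consumer electronics, under £125.00 → 3.5% → £2.34
Hard cider (6-pack) £13.76: alcoholic beverages → 13% → £1.79
Smartwatch £121.14: consumer electronics, under £125.00 → 3.5% → £4.24
Greek yogurt (32 oz) £6.65: unprepared food → 8.75% → £0.58
E-reader £147.33: consumer electronics, £125.00 or more → 5.5% → £8.10
Tablet £979.62: consumer electronics, £125.00 or more → 5.5% → £53.88
Bottle of rosé £22.78: alcoholic beverages → 13% → £2.96
Six-pack IPA £14.99: alcoholic beverages → 13% → £1.95
Webcam £108.06: consumer electronics, under £125.00 → 3.5% → £3.78
Peanut butter £3.15: unprepared food → 8.75% → £0.28
Total tax = £104.06 + £4.86 + £2.34 + £1.79 + £4.24 + £0.58 + £8.10 + £53.88 + £2.96 + £1.95 + £3.78 + £0.28 = £188.82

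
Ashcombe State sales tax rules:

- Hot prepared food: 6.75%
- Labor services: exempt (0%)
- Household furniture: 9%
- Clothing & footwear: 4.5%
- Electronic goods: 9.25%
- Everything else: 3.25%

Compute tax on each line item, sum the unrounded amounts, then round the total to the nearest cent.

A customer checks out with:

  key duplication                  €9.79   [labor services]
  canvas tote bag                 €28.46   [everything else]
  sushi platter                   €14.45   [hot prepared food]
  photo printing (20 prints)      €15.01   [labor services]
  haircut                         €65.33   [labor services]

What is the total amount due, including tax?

€134.94

Key duplication €9.79: labor services → 0% → €0.00
Canvas tote bag €28.46: everything else → 3.25% → €0.92495
Sushi platter €14.45: hot prepared food → 6.75% → €0.975375
Photo printing (20 prints) €15.01: labor services → 0% → €0.00
Haircut €65.33: labor services → 0% → €0.00
Subtotal = €133.04; unrounded tax = €1.900325 → €1.90; total due = €134.94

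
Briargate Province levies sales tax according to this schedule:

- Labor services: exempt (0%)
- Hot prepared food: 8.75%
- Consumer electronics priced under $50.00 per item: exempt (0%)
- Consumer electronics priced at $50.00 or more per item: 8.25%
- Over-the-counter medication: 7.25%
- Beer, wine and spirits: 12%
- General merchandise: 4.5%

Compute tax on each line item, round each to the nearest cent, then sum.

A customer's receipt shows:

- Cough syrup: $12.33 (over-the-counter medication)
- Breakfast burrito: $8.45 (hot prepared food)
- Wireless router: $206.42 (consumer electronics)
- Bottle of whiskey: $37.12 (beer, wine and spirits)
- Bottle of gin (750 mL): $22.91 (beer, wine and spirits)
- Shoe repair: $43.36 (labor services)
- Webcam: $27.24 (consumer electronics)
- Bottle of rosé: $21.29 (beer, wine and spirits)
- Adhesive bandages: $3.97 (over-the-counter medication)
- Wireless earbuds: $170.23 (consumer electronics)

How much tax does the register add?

Cough syrup $12.33: over-the-counter medication → 7.25% → $0.89
Breakfast burrito $8.45: hot prepared food → 8.75% → $0.74
Wireless router $206.42: consumer electronics, $50.00 or more → 8.25% → $17.03
Bottle of whiskey $37.12: beer, wine and spirits → 12% → $4.45
Bottle of gin (750 mL) $22.91: beer, wine and spirits → 12% → $2.75
Shoe repair $43.36: labor services → 0% → $0.00
Webcam $27.24: consumer electronics, under $50.00 → 0% → $0.00
Bottle of rosé $21.29: beer, wine and spirits → 12% → $2.55
Adhesive bandages $3.97: over-the-counter medication → 7.25% → $0.29
Wireless earbuds $170.23: consumer electronics, $50.00 or more → 8.25% → $14.04
Total tax = $0.89 + $0.74 + $17.03 + $4.45 + $2.75 + $2.55 + $0.29 + $14.04 = $42.74

$42.74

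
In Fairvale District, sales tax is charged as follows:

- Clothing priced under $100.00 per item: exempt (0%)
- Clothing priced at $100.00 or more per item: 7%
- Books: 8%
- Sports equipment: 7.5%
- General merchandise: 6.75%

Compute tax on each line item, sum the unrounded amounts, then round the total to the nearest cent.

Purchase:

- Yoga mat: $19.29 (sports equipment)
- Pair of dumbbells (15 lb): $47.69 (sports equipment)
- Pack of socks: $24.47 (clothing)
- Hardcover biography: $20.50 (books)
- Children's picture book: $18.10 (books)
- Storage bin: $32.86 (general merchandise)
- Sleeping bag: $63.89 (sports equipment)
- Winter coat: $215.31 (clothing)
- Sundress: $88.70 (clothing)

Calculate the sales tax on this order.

Yoga mat $19.29: sports equipment → 7.5% → $1.44675
Pair of dumbbells (15 lb) $47.69: sports equipment → 7.5% → $3.57675
Pack of socks $24.47: clothing, under $100.00 → 0% → $0.00
Hardcover biography $20.50: books → 8% → $1.64
Children's picture book $18.10: books → 8% → $1.448
Storage bin $32.86: general merchandise → 6.75% → $2.21805
Sleeping bag $63.89: sports equipment → 7.5% → $4.79175
Winter coat $215.31: clothing, $100.00 or more → 7% → $15.0717
Sundress $88.70: clothing, under $100.00 → 0% → $0.00
Unrounded tax sum = $30.193 → $30.19

$30.19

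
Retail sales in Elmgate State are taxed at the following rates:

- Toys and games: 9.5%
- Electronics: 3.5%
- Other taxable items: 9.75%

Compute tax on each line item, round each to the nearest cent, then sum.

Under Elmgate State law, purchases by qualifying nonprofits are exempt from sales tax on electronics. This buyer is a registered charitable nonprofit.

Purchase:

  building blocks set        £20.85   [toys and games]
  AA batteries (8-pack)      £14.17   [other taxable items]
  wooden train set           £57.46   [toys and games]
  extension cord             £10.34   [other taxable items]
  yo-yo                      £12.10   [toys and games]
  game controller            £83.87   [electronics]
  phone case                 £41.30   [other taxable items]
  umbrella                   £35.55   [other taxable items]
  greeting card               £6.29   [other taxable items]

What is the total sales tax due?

Building blocks set £20.85: toys and games → 9.5% → £1.98
AA batteries (8-pack) £14.17: other taxable items → 9.75% → £1.38
Wooden train set £57.46: toys and games → 9.5% → £5.46
Extension cord £10.34: other taxable items → 9.75% → £1.01
Yo-yo £12.10: toys and games → 9.5% → £1.15
Game controller £83.87: electronics, buyer-exempt → 0% → £0.00
Phone case £41.30: other taxable items → 9.75% → £4.03
Umbrella £35.55: other taxable items → 9.75% → £3.47
Greeting card £6.29: other taxable items → 9.75% → £0.61
Total tax = £1.98 + £1.38 + £5.46 + £1.01 + £1.15 + £4.03 + £3.47 + £0.61 = £19.09

£19.09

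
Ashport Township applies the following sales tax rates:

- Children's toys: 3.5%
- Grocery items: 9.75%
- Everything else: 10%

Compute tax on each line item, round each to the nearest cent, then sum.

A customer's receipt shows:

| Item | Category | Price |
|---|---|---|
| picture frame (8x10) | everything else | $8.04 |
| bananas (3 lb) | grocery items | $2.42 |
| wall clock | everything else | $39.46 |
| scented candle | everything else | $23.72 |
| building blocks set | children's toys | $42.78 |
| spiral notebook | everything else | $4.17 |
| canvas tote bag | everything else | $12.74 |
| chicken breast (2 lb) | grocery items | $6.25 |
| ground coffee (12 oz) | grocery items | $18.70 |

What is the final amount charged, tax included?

$171.26

Picture frame (8x10) $8.04: everything else → 10% → $0.80
Bananas (3 lb) $2.42: grocery items → 9.75% → $0.24
Wall clock $39.46: everything else → 10% → $3.95
Scented candle $23.72: everything else → 10% → $2.37
Building blocks set $42.78: children's toys → 3.5% → $1.50
Spiral notebook $4.17: everything else → 10% → $0.42
Canvas tote bag $12.74: everything else → 10% → $1.27
Chicken breast (2 lb) $6.25: grocery items → 9.75% → $0.61
Ground coffee (12 oz) $18.70: grocery items → 9.75% → $1.82
Subtotal = $158.28; tax = $12.98; total due = $171.26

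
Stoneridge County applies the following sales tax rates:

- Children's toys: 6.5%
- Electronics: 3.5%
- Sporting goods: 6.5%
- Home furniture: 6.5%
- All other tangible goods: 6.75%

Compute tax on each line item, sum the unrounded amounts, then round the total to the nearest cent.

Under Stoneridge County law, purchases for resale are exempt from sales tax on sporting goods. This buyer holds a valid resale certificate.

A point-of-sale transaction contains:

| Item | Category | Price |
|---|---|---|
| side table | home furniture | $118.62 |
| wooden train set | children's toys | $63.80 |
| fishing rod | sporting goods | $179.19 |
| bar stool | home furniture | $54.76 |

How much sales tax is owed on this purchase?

Side table $118.62: home furniture → 6.5% → $7.7103
Wooden train set $63.80: children's toys → 6.5% → $4.147
Fishing rod $179.19: sporting goods, buyer-exempt → 0% → $0.00
Bar stool $54.76: home furniture → 6.5% → $3.5594
Unrounded tax sum = $15.4167 → $15.42

$15.42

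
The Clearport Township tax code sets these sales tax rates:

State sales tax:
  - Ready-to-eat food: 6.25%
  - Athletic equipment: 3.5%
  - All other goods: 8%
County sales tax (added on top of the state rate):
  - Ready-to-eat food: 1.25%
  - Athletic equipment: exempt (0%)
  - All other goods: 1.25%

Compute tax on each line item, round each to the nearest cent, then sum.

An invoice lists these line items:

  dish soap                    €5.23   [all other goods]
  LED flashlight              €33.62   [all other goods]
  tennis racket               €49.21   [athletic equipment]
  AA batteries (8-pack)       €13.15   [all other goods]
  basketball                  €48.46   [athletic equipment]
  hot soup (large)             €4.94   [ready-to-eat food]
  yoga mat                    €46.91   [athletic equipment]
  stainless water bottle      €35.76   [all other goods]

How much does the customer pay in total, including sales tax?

€250.83

Dish soap €5.23: all other goods → 8% + 1.25% county = 9.25% → €0.48
LED flashlight €33.62: all other goods → 8% + 1.25% county = 9.25% → €3.11
Tennis racket €49.21: athletic equipment → 3.5% + 0% county = 3.5% → €1.72
AA batteries (8-pack) €13.15: all other goods → 8% + 1.25% county = 9.25% → €1.22
Basketball €48.46: athletic equipment → 3.5% + 0% county = 3.5% → €1.70
Hot soup (large) €4.94: ready-to-eat food → 6.25% + 1.25% county = 7.5% → €0.37
Yoga mat €46.91: athletic equipment → 3.5% + 0% county = 3.5% → €1.64
Stainless water bottle €35.76: all other goods → 8% + 1.25% county = 9.25% → €3.31
Subtotal = €237.28; tax = €13.55; total due = €250.83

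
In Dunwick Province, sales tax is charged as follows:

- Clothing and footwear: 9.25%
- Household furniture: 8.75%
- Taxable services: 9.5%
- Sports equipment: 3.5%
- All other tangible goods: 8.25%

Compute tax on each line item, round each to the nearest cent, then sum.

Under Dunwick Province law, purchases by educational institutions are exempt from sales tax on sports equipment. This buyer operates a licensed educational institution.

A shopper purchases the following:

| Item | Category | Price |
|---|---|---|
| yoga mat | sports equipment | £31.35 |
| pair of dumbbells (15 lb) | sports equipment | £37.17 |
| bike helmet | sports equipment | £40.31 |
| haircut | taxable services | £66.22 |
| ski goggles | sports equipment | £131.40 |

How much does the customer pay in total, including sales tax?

£312.74

Yoga mat £31.35: sports equipment, buyer-exempt → 0% → £0.00
Pair of dumbbells (15 lb) £37.17: sports equipment, buyer-exempt → 0% → £0.00
Bike helmet £40.31: sports equipment, buyer-exempt → 0% → £0.00
Haircut £66.22: taxable services → 9.5% → £6.29
Ski goggles £131.40: sports equipment, buyer-exempt → 0% → £0.00
Subtotal = £306.45; tax = £6.29; total due = £312.74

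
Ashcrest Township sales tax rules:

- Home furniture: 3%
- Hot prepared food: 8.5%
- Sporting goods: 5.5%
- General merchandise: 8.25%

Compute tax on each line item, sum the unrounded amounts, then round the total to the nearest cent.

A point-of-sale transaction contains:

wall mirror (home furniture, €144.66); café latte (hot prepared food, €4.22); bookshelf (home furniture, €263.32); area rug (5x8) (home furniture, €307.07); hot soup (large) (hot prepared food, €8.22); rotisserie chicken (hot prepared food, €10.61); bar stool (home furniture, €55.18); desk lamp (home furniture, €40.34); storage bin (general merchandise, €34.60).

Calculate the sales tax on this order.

€29.13

Wall mirror €144.66: home furniture → 3% → €4.3398
Café latte €4.22: hot prepared food → 8.5% → €0.3587
Bookshelf €263.32: home furniture → 3% → €7.8996
Area rug (5x8) €307.07: home furniture → 3% → €9.2121
Hot soup (large) €8.22: hot prepared food → 8.5% → €0.6987
Rotisserie chicken €10.61: hot prepared food → 8.5% → €0.90185
Bar stool €55.18: home furniture → 3% → €1.6554
Desk lamp €40.34: home furniture → 3% → €1.2102
Storage bin €34.60: general merchandise → 8.25% → €2.8545
Unrounded tax sum = €29.13085 → €29.13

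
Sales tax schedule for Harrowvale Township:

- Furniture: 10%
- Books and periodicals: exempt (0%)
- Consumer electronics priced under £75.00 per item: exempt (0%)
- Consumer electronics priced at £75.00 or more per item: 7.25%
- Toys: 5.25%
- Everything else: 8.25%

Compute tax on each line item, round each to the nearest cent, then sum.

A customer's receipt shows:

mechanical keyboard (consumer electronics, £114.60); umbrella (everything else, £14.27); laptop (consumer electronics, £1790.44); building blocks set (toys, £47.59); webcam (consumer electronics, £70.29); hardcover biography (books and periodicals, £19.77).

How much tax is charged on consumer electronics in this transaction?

£138.12

Mechanical keyboard £114.60: consumer electronics, £75.00 or more → 7.25% → £8.31
Laptop £1790.44: consumer electronics, £75.00 or more → 7.25% → £129.81
Webcam £70.29: consumer electronics, under £75.00 → 0% → £0.00
Tax on consumer electronics = £8.31 + £129.81 + £0.00 = £138.12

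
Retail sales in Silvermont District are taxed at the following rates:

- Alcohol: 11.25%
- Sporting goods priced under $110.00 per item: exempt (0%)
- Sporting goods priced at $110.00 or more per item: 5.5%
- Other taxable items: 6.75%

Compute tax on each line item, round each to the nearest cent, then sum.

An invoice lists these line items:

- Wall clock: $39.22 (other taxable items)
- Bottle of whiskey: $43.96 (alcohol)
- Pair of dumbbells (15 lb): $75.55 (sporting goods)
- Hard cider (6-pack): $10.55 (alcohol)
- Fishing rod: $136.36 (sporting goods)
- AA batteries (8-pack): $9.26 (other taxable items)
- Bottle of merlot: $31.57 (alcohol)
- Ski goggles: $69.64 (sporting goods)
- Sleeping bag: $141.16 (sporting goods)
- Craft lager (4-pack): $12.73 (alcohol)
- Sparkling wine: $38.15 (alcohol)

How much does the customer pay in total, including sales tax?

$642.10

Wall clock $39.22: other taxable items → 6.75% → $2.65
Bottle of whiskey $43.96: alcohol → 11.25% → $4.95
Pair of dumbbells (15 lb) $75.55: sporting goods, under $110.00 → 0% → $0.00
Hard cider (6-pack) $10.55: alcohol → 11.25% → $1.19
Fishing rod $136.36: sporting goods, $110.00 or more → 5.5% → $7.50
AA batteries (8-pack) $9.26: other taxable items → 6.75% → $0.63
Bottle of merlot $31.57: alcohol → 11.25% → $3.55
Ski goggles $69.64: sporting goods, under $110.00 → 0% → $0.00
Sleeping bag $141.16: sporting goods, $110.00 or more → 5.5% → $7.76
Craft lager (4-pack) $12.73: alcohol → 11.25% → $1.43
Sparkling wine $38.15: alcohol → 11.25% → $4.29
Subtotal = $608.15; tax = $33.95; total due = $642.10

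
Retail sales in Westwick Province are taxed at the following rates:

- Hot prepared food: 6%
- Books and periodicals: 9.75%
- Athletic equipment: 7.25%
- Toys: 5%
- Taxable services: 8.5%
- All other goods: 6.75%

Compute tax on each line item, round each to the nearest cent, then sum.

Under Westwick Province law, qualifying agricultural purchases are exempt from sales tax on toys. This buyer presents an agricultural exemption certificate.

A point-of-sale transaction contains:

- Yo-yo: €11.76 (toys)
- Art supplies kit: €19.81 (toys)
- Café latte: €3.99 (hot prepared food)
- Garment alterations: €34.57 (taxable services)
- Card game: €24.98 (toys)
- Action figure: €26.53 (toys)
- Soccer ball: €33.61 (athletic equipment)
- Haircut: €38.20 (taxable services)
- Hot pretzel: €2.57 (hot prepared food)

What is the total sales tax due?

€9.02

Yo-yo €11.76: toys, buyer-exempt → 0% → €0.00
Art supplies kit €19.81: toys, buyer-exempt → 0% → €0.00
Café latte €3.99: hot prepared food → 6% → €0.24
Garment alterations €34.57: taxable services → 8.5% → €2.94
Card game €24.98: toys, buyer-exempt → 0% → €0.00
Action figure €26.53: toys, buyer-exempt → 0% → €0.00
Soccer ball €33.61: athletic equipment → 7.25% → €2.44
Haircut €38.20: taxable services → 8.5% → €3.25
Hot pretzel €2.57: hot prepared food → 6% → €0.15
Total tax = €0.24 + €2.94 + €2.44 + €3.25 + €0.15 = €9.02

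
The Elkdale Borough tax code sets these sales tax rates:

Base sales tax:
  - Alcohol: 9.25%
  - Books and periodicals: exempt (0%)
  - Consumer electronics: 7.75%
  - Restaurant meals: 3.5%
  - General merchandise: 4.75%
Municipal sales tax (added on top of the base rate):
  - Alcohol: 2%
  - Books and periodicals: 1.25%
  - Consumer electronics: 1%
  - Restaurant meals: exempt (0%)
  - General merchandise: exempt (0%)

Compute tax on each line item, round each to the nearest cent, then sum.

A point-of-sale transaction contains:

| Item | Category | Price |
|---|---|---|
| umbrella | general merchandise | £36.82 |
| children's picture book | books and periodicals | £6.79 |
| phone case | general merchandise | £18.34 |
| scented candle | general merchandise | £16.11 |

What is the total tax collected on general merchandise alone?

Umbrella £36.82: general merchandise → 4.75% + 0% municipal = 4.75% → £1.75
Phone case £18.34: general merchandise → 4.75% + 0% municipal = 4.75% → £0.87
Scented candle £16.11: general merchandise → 4.75% + 0% municipal = 4.75% → £0.77
Tax on general merchandise = £1.75 + £0.87 + £0.77 = £3.39

£3.39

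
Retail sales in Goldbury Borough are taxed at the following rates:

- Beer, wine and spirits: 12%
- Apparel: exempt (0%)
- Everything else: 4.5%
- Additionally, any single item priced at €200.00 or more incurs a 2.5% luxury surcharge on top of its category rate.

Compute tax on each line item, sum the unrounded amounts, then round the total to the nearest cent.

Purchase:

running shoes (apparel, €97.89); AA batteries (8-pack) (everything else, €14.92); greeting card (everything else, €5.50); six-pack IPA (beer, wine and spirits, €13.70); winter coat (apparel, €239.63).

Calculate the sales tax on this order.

Running shoes €97.89: apparel → 0% → €0.00
AA batteries (8-pack) €14.92: everything else → 4.5% → €0.6714
Greeting card €5.50: everything else → 4.5% → €0.2475
Six-pack IPA €13.70: beer, wine and spirits → 12% → €1.644
Winter coat €239.63: apparel → 0% + 2.5% surcharge = 2.5% → €5.99075
Unrounded tax sum = €8.55365 → €8.55

€8.55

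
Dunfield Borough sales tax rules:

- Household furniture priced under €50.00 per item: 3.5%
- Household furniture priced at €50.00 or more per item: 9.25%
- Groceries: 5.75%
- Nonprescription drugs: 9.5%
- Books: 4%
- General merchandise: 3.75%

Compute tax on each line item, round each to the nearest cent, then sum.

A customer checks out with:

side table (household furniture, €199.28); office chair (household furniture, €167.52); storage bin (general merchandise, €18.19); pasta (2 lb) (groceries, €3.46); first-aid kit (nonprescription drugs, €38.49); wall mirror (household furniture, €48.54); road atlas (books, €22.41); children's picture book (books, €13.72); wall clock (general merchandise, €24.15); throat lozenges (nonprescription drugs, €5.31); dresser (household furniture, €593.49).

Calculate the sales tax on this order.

Side table €199.28: household furniture, €50.00 or more → 9.25% → €18.43
Office chair €167.52: household furniture, €50.00 or more → 9.25% → €15.50
Storage bin €18.19: general merchandise → 3.75% → €0.68
Pasta (2 lb) €3.46: groceries → 5.75% → €0.20
First-aid kit €38.49: nonprescription drugs → 9.5% → €3.66
Wall mirror €48.54: household furniture, under €50.00 → 3.5% → €1.70
Road atlas €22.41: books → 4% → €0.90
Children's picture book €13.72: books → 4% → €0.55
Wall clock €24.15: general merchandise → 3.75% → €0.91
Throat lozenges €5.31: nonprescription drugs → 9.5% → €0.50
Dresser €593.49: household furniture, €50.00 or more → 9.25% → €54.90
Total tax = €18.43 + €15.50 + €0.68 + €0.20 + €3.66 + €1.70 + €0.90 + €0.55 + €0.91 + €0.50 + €54.90 = €97.93

€97.93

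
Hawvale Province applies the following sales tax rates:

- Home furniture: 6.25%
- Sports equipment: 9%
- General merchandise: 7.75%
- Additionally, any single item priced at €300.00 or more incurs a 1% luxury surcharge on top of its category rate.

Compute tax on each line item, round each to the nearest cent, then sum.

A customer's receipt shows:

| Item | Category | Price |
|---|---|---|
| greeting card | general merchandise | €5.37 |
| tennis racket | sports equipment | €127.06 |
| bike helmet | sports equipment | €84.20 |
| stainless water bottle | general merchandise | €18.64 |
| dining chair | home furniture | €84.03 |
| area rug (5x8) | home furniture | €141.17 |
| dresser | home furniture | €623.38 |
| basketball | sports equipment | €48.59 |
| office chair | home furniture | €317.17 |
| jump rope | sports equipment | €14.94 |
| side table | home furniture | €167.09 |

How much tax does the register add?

Greeting card €5.37: general merchandise → 7.75% → €0.42
Tennis racket €127.06: sports equipment → 9% → €11.44
Bike helmet €84.20: sports equipment → 9% → €7.58
Stainless water bottle €18.64: general merchandise → 7.75% → €1.44
Dining chair €84.03: home furniture → 6.25% → €5.25
Area rug (5x8) €141.17: home furniture → 6.25% → €8.82
Dresser €623.38: home furniture → 6.25% + 1% surcharge = 7.25% → €45.20
Basketball €48.59: sports equipment → 9% → €4.37
Office chair €317.17: home furniture → 6.25% + 1% surcharge = 7.25% → €22.99
Jump rope €14.94: sports equipment → 9% → €1.34
Side table €167.09: home furniture → 6.25% → €10.44
Total tax = €0.42 + €11.44 + €7.58 + €1.44 + €5.25 + €8.82 + €45.20 + €4.37 + €22.99 + €1.34 + €10.44 = €119.29

€119.29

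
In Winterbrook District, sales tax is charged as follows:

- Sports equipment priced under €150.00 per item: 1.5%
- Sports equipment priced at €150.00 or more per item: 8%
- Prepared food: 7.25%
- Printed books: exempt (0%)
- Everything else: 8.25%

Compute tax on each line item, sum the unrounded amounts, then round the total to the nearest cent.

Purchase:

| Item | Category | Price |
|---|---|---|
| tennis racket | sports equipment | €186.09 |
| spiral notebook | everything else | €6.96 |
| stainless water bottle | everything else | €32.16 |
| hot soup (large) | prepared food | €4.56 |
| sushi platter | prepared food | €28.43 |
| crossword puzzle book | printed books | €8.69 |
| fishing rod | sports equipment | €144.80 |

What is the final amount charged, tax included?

€434.37

Tennis racket €186.09: sports equipment, €150.00 or more → 8% → €14.8872
Spiral notebook €6.96: everything else → 8.25% → €0.5742
Stainless water bottle €32.16: everything else → 8.25% → €2.6532
Hot soup (large) €4.56: prepared food → 7.25% → €0.3306
Sushi platter €28.43: prepared food → 7.25% → €2.061175
Crossword puzzle book €8.69: printed books → 0% → €0.00
Fishing rod €144.80: sports equipment, under €150.00 → 1.5% → €2.172
Subtotal = €411.69; unrounded tax = €22.678375 → €22.68; total due = €434.37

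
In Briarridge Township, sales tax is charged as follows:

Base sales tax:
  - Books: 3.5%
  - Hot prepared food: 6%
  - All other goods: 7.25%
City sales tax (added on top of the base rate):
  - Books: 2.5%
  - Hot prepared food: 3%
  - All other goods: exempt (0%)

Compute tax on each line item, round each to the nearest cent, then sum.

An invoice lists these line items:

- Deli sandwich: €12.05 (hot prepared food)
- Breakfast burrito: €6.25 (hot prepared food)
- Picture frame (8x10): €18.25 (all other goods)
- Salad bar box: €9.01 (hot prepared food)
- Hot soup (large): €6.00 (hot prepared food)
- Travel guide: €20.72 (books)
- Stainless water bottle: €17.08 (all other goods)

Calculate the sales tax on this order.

Deli sandwich €12.05: hot prepared food → 6% + 3% city = 9% → €1.08
Breakfast burrito €6.25: hot prepared food → 6% + 3% city = 9% → €0.56
Picture frame (8x10) €18.25: all other goods → 7.25% + 0% city = 7.25% → €1.32
Salad bar box €9.01: hot prepared food → 6% + 3% city = 9% → €0.81
Hot soup (large) €6.00: hot prepared food → 6% + 3% city = 9% → €0.54
Travel guide €20.72: books → 3.5% + 2.5% city = 6% → €1.24
Stainless water bottle €17.08: all other goods → 7.25% + 0% city = 7.25% → €1.24
Total tax = €1.08 + €0.56 + €1.32 + €0.81 + €0.54 + €1.24 + €1.24 = €6.79

€6.79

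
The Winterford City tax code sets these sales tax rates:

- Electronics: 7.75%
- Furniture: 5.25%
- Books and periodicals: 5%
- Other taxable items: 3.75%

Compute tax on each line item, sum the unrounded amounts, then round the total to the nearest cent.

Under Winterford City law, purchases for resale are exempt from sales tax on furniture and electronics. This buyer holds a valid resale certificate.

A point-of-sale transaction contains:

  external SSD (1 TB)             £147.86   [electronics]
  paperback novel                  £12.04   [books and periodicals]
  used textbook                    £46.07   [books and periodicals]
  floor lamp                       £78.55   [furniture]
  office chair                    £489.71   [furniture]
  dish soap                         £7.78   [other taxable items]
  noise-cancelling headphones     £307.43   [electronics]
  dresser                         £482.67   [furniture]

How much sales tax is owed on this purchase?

External SSD (1 TB) £147.86: electronics, buyer-exempt → 0% → £0.00
Paperback novel £12.04: books and periodicals → 5% → £0.602
Used textbook £46.07: books and periodicals → 5% → £2.3035
Floor lamp £78.55: furniture, buyer-exempt → 0% → £0.00
Office chair £489.71: furniture, buyer-exempt → 0% → £0.00
Dish soap £7.78: other taxable items → 3.75% → £0.29175
Noise-cancelling headphones £307.43: electronics, buyer-exempt → 0% → £0.00
Dresser £482.67: furniture, buyer-exempt → 0% → £0.00
Unrounded tax sum = £3.19725 → £3.20

£3.20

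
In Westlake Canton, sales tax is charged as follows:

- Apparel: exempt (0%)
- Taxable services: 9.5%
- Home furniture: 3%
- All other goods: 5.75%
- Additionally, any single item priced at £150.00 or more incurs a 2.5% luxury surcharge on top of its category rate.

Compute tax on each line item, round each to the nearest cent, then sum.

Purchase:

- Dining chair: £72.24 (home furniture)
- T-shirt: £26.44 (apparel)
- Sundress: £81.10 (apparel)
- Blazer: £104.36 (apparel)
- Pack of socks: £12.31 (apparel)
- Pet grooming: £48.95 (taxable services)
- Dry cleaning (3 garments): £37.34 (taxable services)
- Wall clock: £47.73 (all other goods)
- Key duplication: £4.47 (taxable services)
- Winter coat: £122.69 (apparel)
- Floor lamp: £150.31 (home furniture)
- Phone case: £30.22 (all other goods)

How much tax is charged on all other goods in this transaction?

Wall clock £47.73: all other goods → 5.75% → £2.74
Phone case £30.22: all other goods → 5.75% → £1.74
Tax on all other goods = £2.74 + £1.74 = £4.48

£4.48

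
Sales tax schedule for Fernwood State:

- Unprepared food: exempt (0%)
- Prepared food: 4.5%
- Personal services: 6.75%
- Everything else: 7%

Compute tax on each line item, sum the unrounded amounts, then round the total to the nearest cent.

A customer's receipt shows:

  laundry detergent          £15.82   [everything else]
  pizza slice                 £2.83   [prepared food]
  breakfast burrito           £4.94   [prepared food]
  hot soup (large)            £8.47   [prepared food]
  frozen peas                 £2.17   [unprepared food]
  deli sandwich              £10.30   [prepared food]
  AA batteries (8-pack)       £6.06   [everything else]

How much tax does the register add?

£2.73

Laundry detergent £15.82: everything else → 7% → £1.1074
Pizza slice £2.83: prepared food → 4.5% → £0.12735
Breakfast burrito £4.94: prepared food → 4.5% → £0.2223
Hot soup (large) £8.47: prepared food → 4.5% → £0.38115
Frozen peas £2.17: unprepared food → 0% → £0.00
Deli sandwich £10.30: prepared food → 4.5% → £0.4635
AA batteries (8-pack) £6.06: everything else → 7% → £0.4242
Unrounded tax sum = £2.7259 → £2.73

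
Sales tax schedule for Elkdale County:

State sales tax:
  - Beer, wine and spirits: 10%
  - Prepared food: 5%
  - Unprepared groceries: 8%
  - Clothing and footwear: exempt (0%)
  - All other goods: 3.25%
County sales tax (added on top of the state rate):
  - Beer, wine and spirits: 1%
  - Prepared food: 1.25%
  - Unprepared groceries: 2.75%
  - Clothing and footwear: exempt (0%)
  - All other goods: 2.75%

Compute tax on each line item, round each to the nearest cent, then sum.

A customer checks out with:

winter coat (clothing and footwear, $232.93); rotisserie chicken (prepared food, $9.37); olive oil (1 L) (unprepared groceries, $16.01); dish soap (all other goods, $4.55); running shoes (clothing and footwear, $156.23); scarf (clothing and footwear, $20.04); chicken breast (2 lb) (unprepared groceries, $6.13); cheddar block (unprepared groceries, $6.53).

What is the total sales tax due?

$3.94

Winter coat $232.93: clothing and footwear → 0% + 0% county = 0% → $0.00
Rotisserie chicken $9.37: prepared food → 5% + 1.25% county = 6.25% → $0.59
Olive oil (1 L) $16.01: unprepared groceries → 8% + 2.75% county = 10.75% → $1.72
Dish soap $4.55: all other goods → 3.25% + 2.75% county = 6% → $0.27
Running shoes $156.23: clothing and footwear → 0% + 0% county = 0% → $0.00
Scarf $20.04: clothing and footwear → 0% + 0% county = 0% → $0.00
Chicken breast (2 lb) $6.13: unprepared groceries → 8% + 2.75% county = 10.75% → $0.66
Cheddar block $6.53: unprepared groceries → 8% + 2.75% county = 10.75% → $0.70
Total tax = $0.59 + $1.72 + $0.27 + $0.66 + $0.70 = $3.94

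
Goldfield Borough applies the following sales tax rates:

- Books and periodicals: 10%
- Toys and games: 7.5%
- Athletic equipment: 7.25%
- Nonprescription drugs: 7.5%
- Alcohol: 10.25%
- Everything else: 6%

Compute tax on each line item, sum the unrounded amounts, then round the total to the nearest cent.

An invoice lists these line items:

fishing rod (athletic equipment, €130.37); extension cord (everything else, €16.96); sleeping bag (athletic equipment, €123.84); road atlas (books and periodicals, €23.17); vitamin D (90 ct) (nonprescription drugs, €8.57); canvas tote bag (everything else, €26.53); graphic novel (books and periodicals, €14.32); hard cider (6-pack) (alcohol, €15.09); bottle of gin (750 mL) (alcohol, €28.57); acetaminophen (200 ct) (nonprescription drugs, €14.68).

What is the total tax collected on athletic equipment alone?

€18.43

Fishing rod €130.37: athletic equipment → 7.25% → €9.451825
Sleeping bag €123.84: athletic equipment → 7.25% → €8.9784
Tax on athletic equipment: unrounded sum = €18.430225 → €18.43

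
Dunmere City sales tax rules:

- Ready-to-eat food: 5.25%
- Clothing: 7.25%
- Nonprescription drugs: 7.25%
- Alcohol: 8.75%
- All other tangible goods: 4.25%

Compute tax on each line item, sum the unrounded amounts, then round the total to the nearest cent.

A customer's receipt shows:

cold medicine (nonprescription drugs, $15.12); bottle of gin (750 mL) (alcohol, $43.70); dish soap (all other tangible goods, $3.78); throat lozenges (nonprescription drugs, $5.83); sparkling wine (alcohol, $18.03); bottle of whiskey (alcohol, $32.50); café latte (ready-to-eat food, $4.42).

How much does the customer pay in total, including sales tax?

$133.54

Cold medicine $15.12: nonprescription drugs → 7.25% → $1.0962
Bottle of gin (750 mL) $43.70: alcohol → 8.75% → $3.82375
Dish soap $3.78: all other tangible goods → 4.25% → $0.16065
Throat lozenges $5.83: nonprescription drugs → 7.25% → $0.422675
Sparkling wine $18.03: alcohol → 8.75% → $1.577625
Bottle of whiskey $32.50: alcohol → 8.75% → $2.84375
Café latte $4.42: ready-to-eat food → 5.25% → $0.23205
Subtotal = $123.38; unrounded tax = $10.1567 → $10.16; total due = $133.54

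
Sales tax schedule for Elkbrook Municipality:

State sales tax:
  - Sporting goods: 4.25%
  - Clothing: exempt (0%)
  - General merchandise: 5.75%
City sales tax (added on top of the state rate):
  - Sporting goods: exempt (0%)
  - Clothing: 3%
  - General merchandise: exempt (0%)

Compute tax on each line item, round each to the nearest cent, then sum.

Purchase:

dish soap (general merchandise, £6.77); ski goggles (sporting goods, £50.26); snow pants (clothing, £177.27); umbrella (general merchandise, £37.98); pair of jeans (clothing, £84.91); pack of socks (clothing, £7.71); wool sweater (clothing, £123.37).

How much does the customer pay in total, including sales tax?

£504.78

Dish soap £6.77: general merchandise → 5.75% + 0% city = 5.75% → £0.39
Ski goggles £50.26: sporting goods → 4.25% + 0% city = 4.25% → £2.14
Snow pants £177.27: clothing → 0% + 3% city = 3% → £5.32
Umbrella £37.98: general merchandise → 5.75% + 0% city = 5.75% → £2.18
Pair of jeans £84.91: clothing → 0% + 3% city = 3% → £2.55
Pack of socks £7.71: clothing → 0% + 3% city = 3% → £0.23
Wool sweater £123.37: clothing → 0% + 3% city = 3% → £3.70
Subtotal = £488.27; tax = £16.51; total due = £504.78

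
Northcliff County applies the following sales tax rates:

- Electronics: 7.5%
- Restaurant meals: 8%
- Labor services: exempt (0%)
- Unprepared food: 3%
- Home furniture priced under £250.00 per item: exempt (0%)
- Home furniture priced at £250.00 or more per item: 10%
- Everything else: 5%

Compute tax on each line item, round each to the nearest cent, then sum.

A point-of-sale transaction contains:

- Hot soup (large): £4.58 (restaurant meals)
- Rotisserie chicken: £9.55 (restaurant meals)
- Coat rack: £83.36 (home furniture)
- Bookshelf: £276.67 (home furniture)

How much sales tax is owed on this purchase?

£28.80

Hot soup (large) £4.58: restaurant meals → 8% → £0.37
Rotisserie chicken £9.55: restaurant meals → 8% → £0.76
Coat rack £83.36: home furniture, under £250.00 → 0% → £0.00
Bookshelf £276.67: home furniture, £250.00 or more → 10% → £27.67
Total tax = £0.37 + £0.76 + £27.67 = £28.80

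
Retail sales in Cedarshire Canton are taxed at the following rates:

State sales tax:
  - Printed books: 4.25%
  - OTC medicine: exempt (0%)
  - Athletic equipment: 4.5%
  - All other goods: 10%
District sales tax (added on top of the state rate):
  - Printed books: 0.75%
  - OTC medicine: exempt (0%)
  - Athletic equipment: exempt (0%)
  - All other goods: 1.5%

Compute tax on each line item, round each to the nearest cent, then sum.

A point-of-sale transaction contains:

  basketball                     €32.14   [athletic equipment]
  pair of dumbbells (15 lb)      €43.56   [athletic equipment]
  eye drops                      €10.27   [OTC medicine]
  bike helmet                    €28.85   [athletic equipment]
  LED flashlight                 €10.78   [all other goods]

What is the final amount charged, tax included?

€131.55

Basketball €32.14: athletic equipment → 4.5% + 0% district = 4.5% → €1.45
Pair of dumbbells (15 lb) €43.56: athletic equipment → 4.5% + 0% district = 4.5% → €1.96
Eye drops €10.27: OTC medicine → 0% + 0% district = 0% → €0.00
Bike helmet €28.85: athletic equipment → 4.5% + 0% district = 4.5% → €1.30
LED flashlight €10.78: all other goods → 10% + 1.5% district = 11.5% → €1.24
Subtotal = €125.60; tax = €5.95; total due = €131.55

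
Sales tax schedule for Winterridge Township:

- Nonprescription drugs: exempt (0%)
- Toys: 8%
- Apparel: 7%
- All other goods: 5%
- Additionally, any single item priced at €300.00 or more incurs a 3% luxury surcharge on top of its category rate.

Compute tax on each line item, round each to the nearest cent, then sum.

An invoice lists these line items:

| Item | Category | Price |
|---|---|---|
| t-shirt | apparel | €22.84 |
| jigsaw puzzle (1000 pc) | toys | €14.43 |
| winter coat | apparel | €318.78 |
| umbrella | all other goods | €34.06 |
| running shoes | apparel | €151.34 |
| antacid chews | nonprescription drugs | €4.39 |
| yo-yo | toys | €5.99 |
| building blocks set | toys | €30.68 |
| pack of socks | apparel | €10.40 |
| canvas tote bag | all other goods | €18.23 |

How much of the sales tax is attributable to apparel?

€44.80

T-shirt €22.84: apparel → 7% → €1.60
Winter coat €318.78: apparel → 7% + 3% surcharge = 10% → €31.88
Running shoes €151.34: apparel → 7% → €10.59
Pack of socks €10.40: apparel → 7% → €0.73
Tax on apparel = €1.60 + €31.88 + €10.59 + €0.73 = €44.80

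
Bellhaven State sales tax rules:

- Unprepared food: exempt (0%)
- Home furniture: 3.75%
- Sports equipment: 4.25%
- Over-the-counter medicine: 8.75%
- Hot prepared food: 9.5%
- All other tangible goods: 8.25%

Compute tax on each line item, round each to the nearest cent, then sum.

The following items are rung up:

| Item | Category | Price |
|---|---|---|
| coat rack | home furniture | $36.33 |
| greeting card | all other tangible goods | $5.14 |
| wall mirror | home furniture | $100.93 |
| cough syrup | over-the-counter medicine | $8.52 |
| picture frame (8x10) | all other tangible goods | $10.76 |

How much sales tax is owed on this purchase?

$7.20

Coat rack $36.33: home furniture → 3.75% → $1.36
Greeting card $5.14: all other tangible goods → 8.25% → $0.42
Wall mirror $100.93: home furniture → 3.75% → $3.78
Cough syrup $8.52: over-the-counter medicine → 8.75% → $0.75
Picture frame (8x10) $10.76: all other tangible goods → 8.25% → $0.89
Total tax = $1.36 + $0.42 + $3.78 + $0.75 + $0.89 = $7.20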